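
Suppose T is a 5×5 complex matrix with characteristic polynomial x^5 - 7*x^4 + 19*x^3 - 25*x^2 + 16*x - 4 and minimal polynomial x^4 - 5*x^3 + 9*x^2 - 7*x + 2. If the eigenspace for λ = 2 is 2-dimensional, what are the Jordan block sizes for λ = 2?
Block sizes for λ = 2: [1, 1]

Step 1 — from the characteristic polynomial, algebraic multiplicity of λ = 2 is 2. From dim ker(T − (2)·I) = 2, there are exactly 2 Jordan blocks for λ = 2.
Step 2 — from the minimal polynomial, the factor (x − 2) tells us the largest block for λ = 2 has size 1.
Step 3 — with total size 2, 2 blocks, and largest block 1, the block sizes (in nonincreasing order) are [1, 1].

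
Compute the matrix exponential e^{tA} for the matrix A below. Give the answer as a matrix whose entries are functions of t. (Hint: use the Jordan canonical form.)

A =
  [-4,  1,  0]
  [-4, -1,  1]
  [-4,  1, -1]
e^{tA} =
  [-2*t*exp(-2*t) + exp(-2*t), -t^2*exp(-2*t)/2 + t*exp(-2*t), t^2*exp(-2*t)/2]
  [-4*t*exp(-2*t), -t^2*exp(-2*t) + t*exp(-2*t) + exp(-2*t), t^2*exp(-2*t) + t*exp(-2*t)]
  [-4*t*exp(-2*t), -t^2*exp(-2*t) + t*exp(-2*t), t^2*exp(-2*t) + t*exp(-2*t) + exp(-2*t)]

Strategy: write A = P · J · P⁻¹ where J is a Jordan canonical form, so e^{tA} = P · e^{tJ} · P⁻¹, and e^{tJ} can be computed block-by-block.

A has Jordan form
J =
  [-2,  1,  0]
  [ 0, -2,  1]
  [ 0,  0, -2]
(up to reordering of blocks).

Per-block formulas:
  For a 3×3 Jordan block J_3(-2): exp(t · J_3(-2)) = e^(-2t)·(I + t·N + (t^2/2)·N^2), where N is the 3×3 nilpotent shift.

After assembling e^{tJ} and conjugating by P, we get:

e^{tA} =
  [-2*t*exp(-2*t) + exp(-2*t), -t^2*exp(-2*t)/2 + t*exp(-2*t), t^2*exp(-2*t)/2]
  [-4*t*exp(-2*t), -t^2*exp(-2*t) + t*exp(-2*t) + exp(-2*t), t^2*exp(-2*t) + t*exp(-2*t)]
  [-4*t*exp(-2*t), -t^2*exp(-2*t) + t*exp(-2*t), t^2*exp(-2*t) + t*exp(-2*t) + exp(-2*t)]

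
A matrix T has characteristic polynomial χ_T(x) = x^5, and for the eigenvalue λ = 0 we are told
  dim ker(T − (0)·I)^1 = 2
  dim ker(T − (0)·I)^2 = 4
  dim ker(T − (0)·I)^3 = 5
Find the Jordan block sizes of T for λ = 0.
Block sizes for λ = 0: [3, 2]

From the dimensions of kernels of powers, the number of Jordan blocks of size at least j is d_j − d_{j−1} where d_j = dim ker(N^j) (with d_0 = 0). Computing the differences gives [2, 2, 1].
The number of blocks of size exactly k is (#blocks of size ≥ k) − (#blocks of size ≥ k + 1), so the partition is: 1 block(s) of size 2, 1 block(s) of size 3.
In nonincreasing order the block sizes are [3, 2].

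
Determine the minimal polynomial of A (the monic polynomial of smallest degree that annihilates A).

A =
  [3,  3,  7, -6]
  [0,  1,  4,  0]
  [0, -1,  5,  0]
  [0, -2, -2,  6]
x^4 - 15*x^3 + 81*x^2 - 189*x + 162

The characteristic polynomial is χ_A(x) = (x - 6)*(x - 3)^3, so the eigenvalues are known. The minimal polynomial is
  m_A(x) = Π_λ (x − λ)^{k_λ}
where k_λ is the size of the *largest* Jordan block for λ (equivalently, the smallest k with (A − λI)^k v = 0 for every generalised eigenvector v of λ).

  λ = 3: largest Jordan block has size 3, contributing (x − 3)^3
  λ = 6: largest Jordan block has size 1, contributing (x − 6)

So m_A(x) = (x - 6)*(x - 3)^3 = x^4 - 15*x^3 + 81*x^2 - 189*x + 162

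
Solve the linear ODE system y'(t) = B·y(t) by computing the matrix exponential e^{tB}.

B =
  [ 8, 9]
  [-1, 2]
e^{tB} =
  [3*t*exp(5*t) + exp(5*t), 9*t*exp(5*t)]
  [-t*exp(5*t), -3*t*exp(5*t) + exp(5*t)]

Strategy: write B = P · J · P⁻¹ where J is a Jordan canonical form, so e^{tB} = P · e^{tJ} · P⁻¹, and e^{tJ} can be computed block-by-block.

B has Jordan form
J =
  [5, 1]
  [0, 5]
(up to reordering of blocks).

Per-block formulas:
  For a 2×2 Jordan block J_2(5): exp(t · J_2(5)) = e^(5t)·(I + t·N), where N is the 2×2 nilpotent shift.

After assembling e^{tJ} and conjugating by P, we get:

e^{tB} =
  [3*t*exp(5*t) + exp(5*t), 9*t*exp(5*t)]
  [-t*exp(5*t), -3*t*exp(5*t) + exp(5*t)]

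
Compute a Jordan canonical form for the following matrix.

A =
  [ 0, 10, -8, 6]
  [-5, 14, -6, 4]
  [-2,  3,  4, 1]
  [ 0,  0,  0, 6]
J_3(6) ⊕ J_1(6)

The characteristic polynomial is
  det(x·I − A) = x^4 - 24*x^3 + 216*x^2 - 864*x + 1296 = (x - 6)^4

Eigenvalues and multiplicities (the geometric multiplicity of λ is n − rank(A − λI), which equals the number of Jordan blocks for λ):
  λ = 6: algebraic multiplicity = 4, geometric multiplicity = 2

Determining the block sizes for each eigenvalue:
  λ = 6: with am = 4 and gm = 2, the partition is not yet determined (e.g. several partitions of 4 into 2 parts exist). Let N = A − (6)·I. Computing rank(N^1) = 2, rank(N^2) = 1, rank(N^3) = 0; the number of blocks of size ≥ j is rank(N^{j−1}) − rank(N^j), giving [2, 1, 1]. So we have 1 block(s) of size 3, 1 block(s) of size 1 → block sizes [3, 1]

Assembling the blocks gives a Jordan form
J =
  [6, 1, 0, 0]
  [0, 6, 1, 0]
  [0, 0, 6, 0]
  [0, 0, 0, 6]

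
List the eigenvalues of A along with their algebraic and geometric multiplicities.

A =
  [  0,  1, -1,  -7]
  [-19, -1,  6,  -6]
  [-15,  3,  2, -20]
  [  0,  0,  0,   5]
λ = -2: alg = 2, geom = 1; λ = 5: alg = 2, geom = 1

Step 1 — factor the characteristic polynomial to read off the algebraic multiplicities:
  χ_A(x) = (x - 5)^2*(x + 2)^2

Step 2 — compute geometric multiplicities via the rank-nullity identity g(λ) = n − rank(A − λI):
  rank(A − (-2)·I) = 3, so dim ker(A − (-2)·I) = n − 3 = 1
  rank(A − (5)·I) = 3, so dim ker(A − (5)·I) = n − 3 = 1

Summary:
  λ = -2: algebraic multiplicity = 2, geometric multiplicity = 1
  λ = 5: algebraic multiplicity = 2, geometric multiplicity = 1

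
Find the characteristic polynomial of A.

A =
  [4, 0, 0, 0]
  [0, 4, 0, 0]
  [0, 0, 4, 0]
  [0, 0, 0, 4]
x^4 - 16*x^3 + 96*x^2 - 256*x + 256

Expanding det(x·I − A) (e.g. by cofactor expansion or by noting that A is similar to its Jordan form J, which has the same characteristic polynomial as A) gives
  χ_A(x) = x^4 - 16*x^3 + 96*x^2 - 256*x + 256
which factors as (x - 4)^4. The eigenvalues (with algebraic multiplicities) are λ = 4 with multiplicity 4.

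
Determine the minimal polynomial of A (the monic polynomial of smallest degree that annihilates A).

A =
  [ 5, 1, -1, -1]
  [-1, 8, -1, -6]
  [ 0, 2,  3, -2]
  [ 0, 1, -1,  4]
x^3 - 15*x^2 + 75*x - 125

The characteristic polynomial is χ_A(x) = (x - 5)^4, so the eigenvalues are known. The minimal polynomial is
  m_A(x) = Π_λ (x − λ)^{k_λ}
where k_λ is the size of the *largest* Jordan block for λ (equivalently, the smallest k with (A − λI)^k v = 0 for every generalised eigenvector v of λ).

  λ = 5: largest Jordan block has size 3, contributing (x − 5)^3

So m_A(x) = (x - 5)^3 = x^3 - 15*x^2 + 75*x - 125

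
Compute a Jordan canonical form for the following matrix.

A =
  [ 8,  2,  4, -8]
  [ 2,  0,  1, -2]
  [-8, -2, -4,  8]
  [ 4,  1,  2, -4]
J_3(0) ⊕ J_1(0)

The characteristic polynomial is
  det(x·I − A) = x^4

Eigenvalues and multiplicities (the geometric multiplicity of λ is n − rank(A − λI), which equals the number of Jordan blocks for λ):
  λ = 0: algebraic multiplicity = 4, geometric multiplicity = 2

Determining the block sizes for each eigenvalue:
  λ = 0: with am = 4 and gm = 2, the partition is not yet determined (e.g. several partitions of 4 into 2 parts exist). Let N = A − (0)·I. Computing rank(N^1) = 2, rank(N^2) = 1, rank(N^3) = 0; the number of blocks of size ≥ j is rank(N^{j−1}) − rank(N^j), giving [2, 1, 1]. So we have 1 block(s) of size 3, 1 block(s) of size 1 → block sizes [3, 1]

Assembling the blocks gives a Jordan form
J =
  [0, 1, 0, 0]
  [0, 0, 1, 0]
  [0, 0, 0, 0]
  [0, 0, 0, 0]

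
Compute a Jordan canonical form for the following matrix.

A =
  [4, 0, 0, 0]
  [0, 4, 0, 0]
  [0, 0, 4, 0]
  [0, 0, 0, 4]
J_1(4) ⊕ J_1(4) ⊕ J_1(4) ⊕ J_1(4)

The characteristic polynomial is
  det(x·I − A) = x^4 - 16*x^3 + 96*x^2 - 256*x + 256 = (x - 4)^4

Eigenvalues and multiplicities (the geometric multiplicity of λ is n − rank(A − λI), which equals the number of Jordan blocks for λ):
  λ = 4: algebraic multiplicity = 4, geometric multiplicity = 4

Determining the block sizes for each eigenvalue:
  λ = 4: gm = am = 4, so every block has size 1 → block sizes [1, 1, 1, 1]

Assembling the blocks gives a Jordan form
J =
  [4, 0, 0, 0]
  [0, 4, 0, 0]
  [0, 0, 4, 0]
  [0, 0, 0, 4]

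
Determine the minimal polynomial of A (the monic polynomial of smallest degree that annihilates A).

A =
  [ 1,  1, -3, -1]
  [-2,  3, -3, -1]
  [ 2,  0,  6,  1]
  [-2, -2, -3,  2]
x^3 - 9*x^2 + 27*x - 27

The characteristic polynomial is χ_A(x) = (x - 3)^4, so the eigenvalues are known. The minimal polynomial is
  m_A(x) = Π_λ (x − λ)^{k_λ}
where k_λ is the size of the *largest* Jordan block for λ (equivalently, the smallest k with (A − λI)^k v = 0 for every generalised eigenvector v of λ).

  λ = 3: largest Jordan block has size 3, contributing (x − 3)^3

So m_A(x) = (x - 3)^3 = x^3 - 9*x^2 + 27*x - 27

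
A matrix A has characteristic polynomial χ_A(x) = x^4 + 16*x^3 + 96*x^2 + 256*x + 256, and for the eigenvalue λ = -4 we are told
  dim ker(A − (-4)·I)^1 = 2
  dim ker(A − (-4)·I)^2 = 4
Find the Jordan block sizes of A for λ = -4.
Block sizes for λ = -4: [2, 2]

From the dimensions of kernels of powers, the number of Jordan blocks of size at least j is d_j − d_{j−1} where d_j = dim ker(N^j) (with d_0 = 0). Computing the differences gives [2, 2].
The number of blocks of size exactly k is (#blocks of size ≥ k) − (#blocks of size ≥ k + 1), so the partition is: 2 block(s) of size 2.
In nonincreasing order the block sizes are [2, 2].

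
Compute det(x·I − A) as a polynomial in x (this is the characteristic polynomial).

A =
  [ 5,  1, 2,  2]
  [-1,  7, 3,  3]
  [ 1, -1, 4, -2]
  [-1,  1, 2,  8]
x^4 - 24*x^3 + 216*x^2 - 864*x + 1296

Expanding det(x·I − A) (e.g. by cofactor expansion or by noting that A is similar to its Jordan form J, which has the same characteristic polynomial as A) gives
  χ_A(x) = x^4 - 24*x^3 + 216*x^2 - 864*x + 1296
which factors as (x - 6)^4. The eigenvalues (with algebraic multiplicities) are λ = 6 with multiplicity 4.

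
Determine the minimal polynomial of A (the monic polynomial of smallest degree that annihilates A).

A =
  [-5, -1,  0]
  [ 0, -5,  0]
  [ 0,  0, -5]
x^2 + 10*x + 25

The characteristic polynomial is χ_A(x) = (x + 5)^3, so the eigenvalues are known. The minimal polynomial is
  m_A(x) = Π_λ (x − λ)^{k_λ}
where k_λ is the size of the *largest* Jordan block for λ (equivalently, the smallest k with (A − λI)^k v = 0 for every generalised eigenvector v of λ).

  λ = -5: largest Jordan block has size 2, contributing (x + 5)^2

So m_A(x) = (x + 5)^2 = x^2 + 10*x + 25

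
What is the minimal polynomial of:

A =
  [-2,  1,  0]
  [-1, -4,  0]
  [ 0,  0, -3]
x^2 + 6*x + 9

The characteristic polynomial is χ_A(x) = (x + 3)^3, so the eigenvalues are known. The minimal polynomial is
  m_A(x) = Π_λ (x − λ)^{k_λ}
where k_λ is the size of the *largest* Jordan block for λ (equivalently, the smallest k with (A − λI)^k v = 0 for every generalised eigenvector v of λ).

  λ = -3: largest Jordan block has size 2, contributing (x + 3)^2

So m_A(x) = (x + 3)^2 = x^2 + 6*x + 9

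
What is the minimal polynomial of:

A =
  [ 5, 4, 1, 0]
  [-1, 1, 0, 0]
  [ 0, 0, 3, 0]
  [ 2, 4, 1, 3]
x^3 - 9*x^2 + 27*x - 27

The characteristic polynomial is χ_A(x) = (x - 3)^4, so the eigenvalues are known. The minimal polynomial is
  m_A(x) = Π_λ (x − λ)^{k_λ}
where k_λ is the size of the *largest* Jordan block for λ (equivalently, the smallest k with (A − λI)^k v = 0 for every generalised eigenvector v of λ).

  λ = 3: largest Jordan block has size 3, contributing (x − 3)^3

So m_A(x) = (x - 3)^3 = x^3 - 9*x^2 + 27*x - 27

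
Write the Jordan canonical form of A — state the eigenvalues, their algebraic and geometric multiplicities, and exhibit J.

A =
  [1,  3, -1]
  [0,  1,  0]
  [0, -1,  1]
J_3(1)

The characteristic polynomial is
  det(x·I − A) = x^3 - 3*x^2 + 3*x - 1 = (x - 1)^3

Eigenvalues and multiplicities (the geometric multiplicity of λ is n − rank(A − λI), which equals the number of Jordan blocks for λ):
  λ = 1: algebraic multiplicity = 3, geometric multiplicity = 1

Determining the block sizes for each eigenvalue:
  λ = 1: one block (gm = 1), so the single block has size am = 3 → block sizes [3]

Assembling the blocks gives a Jordan form
J =
  [1, 1, 0]
  [0, 1, 1]
  [0, 0, 1]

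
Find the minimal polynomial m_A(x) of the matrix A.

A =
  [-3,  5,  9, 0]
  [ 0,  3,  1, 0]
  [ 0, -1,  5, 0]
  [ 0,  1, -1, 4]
x^3 - 5*x^2 - 8*x + 48

The characteristic polynomial is χ_A(x) = (x - 4)^3*(x + 3), so the eigenvalues are known. The minimal polynomial is
  m_A(x) = Π_λ (x − λ)^{k_λ}
where k_λ is the size of the *largest* Jordan block for λ (equivalently, the smallest k with (A − λI)^k v = 0 for every generalised eigenvector v of λ).

  λ = -3: largest Jordan block has size 1, contributing (x + 3)
  λ = 4: largest Jordan block has size 2, contributing (x − 4)^2

So m_A(x) = (x - 4)^2*(x + 3) = x^3 - 5*x^2 - 8*x + 48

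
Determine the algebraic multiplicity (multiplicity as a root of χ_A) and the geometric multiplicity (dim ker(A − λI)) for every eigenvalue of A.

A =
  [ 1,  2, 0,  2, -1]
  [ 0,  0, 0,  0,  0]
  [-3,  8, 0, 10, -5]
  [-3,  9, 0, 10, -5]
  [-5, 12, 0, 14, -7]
λ = 0: alg = 3, geom = 2; λ = 2: alg = 2, geom = 1

Step 1 — factor the characteristic polynomial to read off the algebraic multiplicities:
  χ_A(x) = x^3*(x - 2)^2

Step 2 — compute geometric multiplicities via the rank-nullity identity g(λ) = n − rank(A − λI):
  rank(A − (0)·I) = 3, so dim ker(A − (0)·I) = n − 3 = 2
  rank(A − (2)·I) = 4, so dim ker(A − (2)·I) = n − 4 = 1

Summary:
  λ = 0: algebraic multiplicity = 3, geometric multiplicity = 2
  λ = 2: algebraic multiplicity = 2, geometric multiplicity = 1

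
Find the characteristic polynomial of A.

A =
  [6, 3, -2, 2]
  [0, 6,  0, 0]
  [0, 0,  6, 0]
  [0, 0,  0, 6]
x^4 - 24*x^3 + 216*x^2 - 864*x + 1296

Expanding det(x·I − A) (e.g. by cofactor expansion or by noting that A is similar to its Jordan form J, which has the same characteristic polynomial as A) gives
  χ_A(x) = x^4 - 24*x^3 + 216*x^2 - 864*x + 1296
which factors as (x - 6)^4. The eigenvalues (with algebraic multiplicities) are λ = 6 with multiplicity 4.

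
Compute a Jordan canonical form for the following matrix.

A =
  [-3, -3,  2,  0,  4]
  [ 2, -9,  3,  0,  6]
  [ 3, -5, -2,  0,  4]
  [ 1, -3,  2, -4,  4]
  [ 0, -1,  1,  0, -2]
J_3(-4) ⊕ J_1(-4) ⊕ J_1(-4)

The characteristic polynomial is
  det(x·I − A) = x^5 + 20*x^4 + 160*x^3 + 640*x^2 + 1280*x + 1024 = (x + 4)^5

Eigenvalues and multiplicities (the geometric multiplicity of λ is n − rank(A − λI), which equals the number of Jordan blocks for λ):
  λ = -4: algebraic multiplicity = 5, geometric multiplicity = 3

Determining the block sizes for each eigenvalue:
  λ = -4: with am = 5 and gm = 3, the partition is not yet determined (e.g. several partitions of 5 into 3 parts exist). Let N = A − (-4)·I. Computing rank(N^1) = 2, rank(N^2) = 1, rank(N^3) = 0; the number of blocks of size ≥ j is rank(N^{j−1}) − rank(N^j), giving [3, 1, 1]. So we have 1 block(s) of size 3, 2 block(s) of size 1 → block sizes [3, 1, 1]

Assembling the blocks gives a Jordan form
J =
  [-4,  1,  0,  0,  0]
  [ 0, -4,  1,  0,  0]
  [ 0,  0, -4,  0,  0]
  [ 0,  0,  0, -4,  0]
  [ 0,  0,  0,  0, -4]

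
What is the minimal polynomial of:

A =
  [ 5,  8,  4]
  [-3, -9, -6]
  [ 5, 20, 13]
x^2 - 6*x + 9

The characteristic polynomial is χ_A(x) = (x - 3)^3, so the eigenvalues are known. The minimal polynomial is
  m_A(x) = Π_λ (x − λ)^{k_λ}
where k_λ is the size of the *largest* Jordan block for λ (equivalently, the smallest k with (A − λI)^k v = 0 for every generalised eigenvector v of λ).

  λ = 3: largest Jordan block has size 2, contributing (x − 3)^2

So m_A(x) = (x - 3)^2 = x^2 - 6*x + 9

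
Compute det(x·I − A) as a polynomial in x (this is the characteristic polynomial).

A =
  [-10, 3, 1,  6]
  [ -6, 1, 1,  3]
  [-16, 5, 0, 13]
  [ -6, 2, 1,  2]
x^4 + 7*x^3 + 18*x^2 + 20*x + 8

Expanding det(x·I − A) (e.g. by cofactor expansion or by noting that A is similar to its Jordan form J, which has the same characteristic polynomial as A) gives
  χ_A(x) = x^4 + 7*x^3 + 18*x^2 + 20*x + 8
which factors as (x + 1)*(x + 2)^3. The eigenvalues (with algebraic multiplicities) are λ = -2 with multiplicity 3, λ = -1 with multiplicity 1.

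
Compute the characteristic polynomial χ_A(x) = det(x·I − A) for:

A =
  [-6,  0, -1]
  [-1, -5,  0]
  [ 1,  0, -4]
x^3 + 15*x^2 + 75*x + 125

Expanding det(x·I − A) (e.g. by cofactor expansion or by noting that A is similar to its Jordan form J, which has the same characteristic polynomial as A) gives
  χ_A(x) = x^3 + 15*x^2 + 75*x + 125
which factors as (x + 5)^3. The eigenvalues (with algebraic multiplicities) are λ = -5 with multiplicity 3.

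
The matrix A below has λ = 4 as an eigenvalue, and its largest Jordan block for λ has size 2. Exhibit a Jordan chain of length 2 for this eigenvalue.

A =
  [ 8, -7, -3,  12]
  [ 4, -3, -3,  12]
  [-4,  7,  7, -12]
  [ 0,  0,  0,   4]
A Jordan chain for λ = 4 of length 2:
v_1 = (4, 4, -4, 0)ᵀ
v_2 = (1, 0, 0, 0)ᵀ

Let N = A − (4)·I. We want v_2 with N^2 v_2 = 0 but N^1 v_2 ≠ 0; then v_{j-1} := N · v_j for j = 2, …, 2.

Pick v_2 = (1, 0, 0, 0)ᵀ.
Then v_1 = N · v_2 = (4, 4, -4, 0)ᵀ.

Sanity check: (A − (4)·I) v_1 = (0, 0, 0, 0)ᵀ = 0. ✓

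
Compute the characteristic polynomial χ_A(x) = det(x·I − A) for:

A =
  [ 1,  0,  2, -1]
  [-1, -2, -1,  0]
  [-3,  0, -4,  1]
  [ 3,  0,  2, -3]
x^4 + 8*x^3 + 24*x^2 + 32*x + 16

Expanding det(x·I − A) (e.g. by cofactor expansion or by noting that A is similar to its Jordan form J, which has the same characteristic polynomial as A) gives
  χ_A(x) = x^4 + 8*x^3 + 24*x^2 + 32*x + 16
which factors as (x + 2)^4. The eigenvalues (with algebraic multiplicities) are λ = -2 with multiplicity 4.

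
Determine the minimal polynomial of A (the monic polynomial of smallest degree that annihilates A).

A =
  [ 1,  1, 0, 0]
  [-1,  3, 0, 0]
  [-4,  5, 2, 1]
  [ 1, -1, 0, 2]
x^2 - 4*x + 4

The characteristic polynomial is χ_A(x) = (x - 2)^4, so the eigenvalues are known. The minimal polynomial is
  m_A(x) = Π_λ (x − λ)^{k_λ}
where k_λ is the size of the *largest* Jordan block for λ (equivalently, the smallest k with (A − λI)^k v = 0 for every generalised eigenvector v of λ).

  λ = 2: largest Jordan block has size 2, contributing (x − 2)^2

So m_A(x) = (x - 2)^2 = x^2 - 4*x + 4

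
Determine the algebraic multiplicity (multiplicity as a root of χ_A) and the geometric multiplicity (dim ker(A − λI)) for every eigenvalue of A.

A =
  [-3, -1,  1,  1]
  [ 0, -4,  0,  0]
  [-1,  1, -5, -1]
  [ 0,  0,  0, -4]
λ = -4: alg = 4, geom = 3

Step 1 — factor the characteristic polynomial to read off the algebraic multiplicities:
  χ_A(x) = (x + 4)^4

Step 2 — compute geometric multiplicities via the rank-nullity identity g(λ) = n − rank(A − λI):
  rank(A − (-4)·I) = 1, so dim ker(A − (-4)·I) = n − 1 = 3

Summary:
  λ = -4: algebraic multiplicity = 4, geometric multiplicity = 3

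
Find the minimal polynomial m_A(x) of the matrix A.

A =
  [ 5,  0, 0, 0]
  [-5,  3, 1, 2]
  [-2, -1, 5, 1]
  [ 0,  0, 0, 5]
x^3 - 13*x^2 + 56*x - 80

The characteristic polynomial is χ_A(x) = (x - 5)^2*(x - 4)^2, so the eigenvalues are known. The minimal polynomial is
  m_A(x) = Π_λ (x − λ)^{k_λ}
where k_λ is the size of the *largest* Jordan block for λ (equivalently, the smallest k with (A − λI)^k v = 0 for every generalised eigenvector v of λ).

  λ = 4: largest Jordan block has size 2, contributing (x − 4)^2
  λ = 5: largest Jordan block has size 1, contributing (x − 5)

So m_A(x) = (x - 5)*(x - 4)^2 = x^3 - 13*x^2 + 56*x - 80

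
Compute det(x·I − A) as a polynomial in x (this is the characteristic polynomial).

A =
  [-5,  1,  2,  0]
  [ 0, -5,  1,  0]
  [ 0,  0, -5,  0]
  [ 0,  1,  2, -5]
x^4 + 20*x^3 + 150*x^2 + 500*x + 625

Expanding det(x·I − A) (e.g. by cofactor expansion or by noting that A is similar to its Jordan form J, which has the same characteristic polynomial as A) gives
  χ_A(x) = x^4 + 20*x^3 + 150*x^2 + 500*x + 625
which factors as (x + 5)^4. The eigenvalues (with algebraic multiplicities) are λ = -5 with multiplicity 4.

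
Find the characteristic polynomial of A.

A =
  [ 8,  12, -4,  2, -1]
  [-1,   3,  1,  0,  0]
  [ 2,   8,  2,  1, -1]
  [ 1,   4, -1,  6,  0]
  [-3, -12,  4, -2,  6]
x^5 - 25*x^4 + 250*x^3 - 1250*x^2 + 3125*x - 3125

Expanding det(x·I − A) (e.g. by cofactor expansion or by noting that A is similar to its Jordan form J, which has the same characteristic polynomial as A) gives
  χ_A(x) = x^5 - 25*x^4 + 250*x^3 - 1250*x^2 + 3125*x - 3125
which factors as (x - 5)^5. The eigenvalues (with algebraic multiplicities) are λ = 5 with multiplicity 5.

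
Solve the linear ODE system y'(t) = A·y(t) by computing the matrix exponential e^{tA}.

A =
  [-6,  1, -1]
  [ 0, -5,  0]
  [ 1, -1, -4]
e^{tA} =
  [-t*exp(-5*t) + exp(-5*t), t*exp(-5*t), -t*exp(-5*t)]
  [0, exp(-5*t), 0]
  [t*exp(-5*t), -t*exp(-5*t), t*exp(-5*t) + exp(-5*t)]

Strategy: write A = P · J · P⁻¹ where J is a Jordan canonical form, so e^{tA} = P · e^{tJ} · P⁻¹, and e^{tJ} can be computed block-by-block.

A has Jordan form
J =
  [-5,  1,  0]
  [ 0, -5,  0]
  [ 0,  0, -5]
(up to reordering of blocks).

Per-block formulas:
  For a 2×2 Jordan block J_2(-5): exp(t · J_2(-5)) = e^(-5t)·(I + t·N), where N is the 2×2 nilpotent shift.
  For a 1×1 block at λ = -5: exp(t · [-5]) = [e^(-5t)].

After assembling e^{tJ} and conjugating by P, we get:

e^{tA} =
  [-t*exp(-5*t) + exp(-5*t), t*exp(-5*t), -t*exp(-5*t)]
  [0, exp(-5*t), 0]
  [t*exp(-5*t), -t*exp(-5*t), t*exp(-5*t) + exp(-5*t)]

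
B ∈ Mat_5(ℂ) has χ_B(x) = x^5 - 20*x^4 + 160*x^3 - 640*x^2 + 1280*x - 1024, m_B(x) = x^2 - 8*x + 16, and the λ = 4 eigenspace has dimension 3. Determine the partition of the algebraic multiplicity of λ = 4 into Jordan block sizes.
Block sizes for λ = 4: [2, 2, 1]

Step 1 — from the characteristic polynomial, algebraic multiplicity of λ = 4 is 5. From dim ker(B − (4)·I) = 3, there are exactly 3 Jordan blocks for λ = 4.
Step 2 — from the minimal polynomial, the factor (x − 4)^2 tells us the largest block for λ = 4 has size 2.
Step 3 — with total size 5, 3 blocks, and largest block 2, the block sizes (in nonincreasing order) are [2, 2, 1].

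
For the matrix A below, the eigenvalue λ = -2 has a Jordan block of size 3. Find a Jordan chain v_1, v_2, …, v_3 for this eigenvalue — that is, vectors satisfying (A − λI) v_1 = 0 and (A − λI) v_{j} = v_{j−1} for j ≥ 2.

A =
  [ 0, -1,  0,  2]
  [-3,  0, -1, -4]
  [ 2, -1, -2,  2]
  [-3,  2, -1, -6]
A Jordan chain for λ = -2 of length 3:
v_1 = (1, -2, 1, -2)ᵀ
v_2 = (2, -3, 2, -3)ᵀ
v_3 = (1, 0, 0, 0)ᵀ

Let N = A − (-2)·I. We want v_3 with N^3 v_3 = 0 but N^2 v_3 ≠ 0; then v_{j-1} := N · v_j for j = 3, …, 2.

Pick v_3 = (1, 0, 0, 0)ᵀ.
Then v_2 = N · v_3 = (2, -3, 2, -3)ᵀ.
Then v_1 = N · v_2 = (1, -2, 1, -2)ᵀ.

Sanity check: (A − (-2)·I) v_1 = (0, 0, 0, 0)ᵀ = 0. ✓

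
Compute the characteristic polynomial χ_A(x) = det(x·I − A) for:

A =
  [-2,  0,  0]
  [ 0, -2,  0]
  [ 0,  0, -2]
x^3 + 6*x^2 + 12*x + 8

Expanding det(x·I − A) (e.g. by cofactor expansion or by noting that A is similar to its Jordan form J, which has the same characteristic polynomial as A) gives
  χ_A(x) = x^3 + 6*x^2 + 12*x + 8
which factors as (x + 2)^3. The eigenvalues (with algebraic multiplicities) are λ = -2 with multiplicity 3.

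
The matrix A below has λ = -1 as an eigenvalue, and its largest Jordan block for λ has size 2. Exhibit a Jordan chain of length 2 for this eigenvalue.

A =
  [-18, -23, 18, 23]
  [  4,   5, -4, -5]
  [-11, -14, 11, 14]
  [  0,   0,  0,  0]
A Jordan chain for λ = -1 of length 2:
v_1 = (-40, 10, -25, 0)ᵀ
v_2 = (1, 1, 0, 0)ᵀ

Let N = A − (-1)·I. We want v_2 with N^2 v_2 = 0 but N^1 v_2 ≠ 0; then v_{j-1} := N · v_j for j = 2, …, 2.

Pick v_2 = (1, 1, 0, 0)ᵀ.
Then v_1 = N · v_2 = (-40, 10, -25, 0)ᵀ.

Sanity check: (A − (-1)·I) v_1 = (0, 0, 0, 0)ᵀ = 0. ✓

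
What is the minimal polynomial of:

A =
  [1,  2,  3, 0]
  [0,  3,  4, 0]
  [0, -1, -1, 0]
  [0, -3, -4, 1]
x^3 - 3*x^2 + 3*x - 1

The characteristic polynomial is χ_A(x) = (x - 1)^4, so the eigenvalues are known. The minimal polynomial is
  m_A(x) = Π_λ (x − λ)^{k_λ}
where k_λ is the size of the *largest* Jordan block for λ (equivalently, the smallest k with (A − λI)^k v = 0 for every generalised eigenvector v of λ).

  λ = 1: largest Jordan block has size 3, contributing (x − 1)^3

So m_A(x) = (x - 1)^3 = x^3 - 3*x^2 + 3*x - 1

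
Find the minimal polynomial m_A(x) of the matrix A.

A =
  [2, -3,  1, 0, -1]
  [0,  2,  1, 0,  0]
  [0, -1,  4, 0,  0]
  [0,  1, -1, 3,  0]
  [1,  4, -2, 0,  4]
x^3 - 9*x^2 + 27*x - 27

The characteristic polynomial is χ_A(x) = (x - 3)^5, so the eigenvalues are known. The minimal polynomial is
  m_A(x) = Π_λ (x − λ)^{k_λ}
where k_λ is the size of the *largest* Jordan block for λ (equivalently, the smallest k with (A − λI)^k v = 0 for every generalised eigenvector v of λ).

  λ = 3: largest Jordan block has size 3, contributing (x − 3)^3

So m_A(x) = (x - 3)^3 = x^3 - 9*x^2 + 27*x - 27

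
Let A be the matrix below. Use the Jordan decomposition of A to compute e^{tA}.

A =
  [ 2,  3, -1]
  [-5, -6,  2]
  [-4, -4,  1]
e^{tA} =
  [-t^2*exp(-t) + 3*t*exp(-t) + exp(-t), -t^2*exp(-t) + 3*t*exp(-t), t^2*exp(-t)/2 - t*exp(-t)]
  [t^2*exp(-t) - 5*t*exp(-t), t^2*exp(-t) - 5*t*exp(-t) + exp(-t), -t^2*exp(-t)/2 + 2*t*exp(-t)]
  [-4*t*exp(-t), -4*t*exp(-t), 2*t*exp(-t) + exp(-t)]

Strategy: write A = P · J · P⁻¹ where J is a Jordan canonical form, so e^{tA} = P · e^{tJ} · P⁻¹, and e^{tJ} can be computed block-by-block.

A has Jordan form
J =
  [-1,  1,  0]
  [ 0, -1,  1]
  [ 0,  0, -1]
(up to reordering of blocks).

Per-block formulas:
  For a 3×3 Jordan block J_3(-1): exp(t · J_3(-1)) = e^(-1t)·(I + t·N + (t^2/2)·N^2), where N is the 3×3 nilpotent shift.

After assembling e^{tJ} and conjugating by P, we get:

e^{tA} =
  [-t^2*exp(-t) + 3*t*exp(-t) + exp(-t), -t^2*exp(-t) + 3*t*exp(-t), t^2*exp(-t)/2 - t*exp(-t)]
  [t^2*exp(-t) - 5*t*exp(-t), t^2*exp(-t) - 5*t*exp(-t) + exp(-t), -t^2*exp(-t)/2 + 2*t*exp(-t)]
  [-4*t*exp(-t), -4*t*exp(-t), 2*t*exp(-t) + exp(-t)]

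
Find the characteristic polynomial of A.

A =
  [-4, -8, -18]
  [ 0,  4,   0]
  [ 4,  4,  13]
x^3 - 13*x^2 + 56*x - 80

Expanding det(x·I − A) (e.g. by cofactor expansion or by noting that A is similar to its Jordan form J, which has the same characteristic polynomial as A) gives
  χ_A(x) = x^3 - 13*x^2 + 56*x - 80
which factors as (x - 5)*(x - 4)^2. The eigenvalues (with algebraic multiplicities) are λ = 4 with multiplicity 2, λ = 5 with multiplicity 1.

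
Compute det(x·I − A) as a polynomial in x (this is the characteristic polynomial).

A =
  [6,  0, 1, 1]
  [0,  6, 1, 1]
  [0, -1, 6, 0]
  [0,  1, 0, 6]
x^4 - 24*x^3 + 216*x^2 - 864*x + 1296

Expanding det(x·I − A) (e.g. by cofactor expansion or by noting that A is similar to its Jordan form J, which has the same characteristic polynomial as A) gives
  χ_A(x) = x^4 - 24*x^3 + 216*x^2 - 864*x + 1296
which factors as (x - 6)^4. The eigenvalues (with algebraic multiplicities) are λ = 6 with multiplicity 4.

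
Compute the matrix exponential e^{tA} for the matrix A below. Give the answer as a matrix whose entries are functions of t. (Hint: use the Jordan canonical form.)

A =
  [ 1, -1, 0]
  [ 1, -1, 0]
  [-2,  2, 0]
e^{tA} =
  [t + 1, -t, 0]
  [t, 1 - t, 0]
  [-2*t, 2*t, 1]

Strategy: write A = P · J · P⁻¹ where J is a Jordan canonical form, so e^{tA} = P · e^{tJ} · P⁻¹, and e^{tJ} can be computed block-by-block.

A has Jordan form
J =
  [0, 1, 0]
  [0, 0, 0]
  [0, 0, 0]
(up to reordering of blocks).

Per-block formulas:
  For a 2×2 Jordan block J_2(0): exp(t · J_2(0)) = e^(0t)·(I + t·N), where N is the 2×2 nilpotent shift.
  For a 1×1 block at λ = 0: exp(t · [0]) = [e^(0t)].

After assembling e^{tJ} and conjugating by P, we get:

e^{tA} =
  [t + 1, -t, 0]
  [t, 1 - t, 0]
  [-2*t, 2*t, 1]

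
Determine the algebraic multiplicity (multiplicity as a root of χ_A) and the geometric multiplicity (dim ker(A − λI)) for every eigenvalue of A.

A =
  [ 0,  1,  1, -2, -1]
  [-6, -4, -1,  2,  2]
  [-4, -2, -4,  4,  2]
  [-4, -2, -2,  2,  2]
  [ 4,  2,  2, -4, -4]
λ = -2: alg = 5, geom = 3

Step 1 — factor the characteristic polynomial to read off the algebraic multiplicities:
  χ_A(x) = (x + 2)^5

Step 2 — compute geometric multiplicities via the rank-nullity identity g(λ) = n − rank(A − λI):
  rank(A − (-2)·I) = 2, so dim ker(A − (-2)·I) = n − 2 = 3

Summary:
  λ = -2: algebraic multiplicity = 5, geometric multiplicity = 3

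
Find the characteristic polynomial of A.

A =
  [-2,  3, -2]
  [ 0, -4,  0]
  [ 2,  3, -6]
x^3 + 12*x^2 + 48*x + 64

Expanding det(x·I − A) (e.g. by cofactor expansion or by noting that A is similar to its Jordan form J, which has the same characteristic polynomial as A) gives
  χ_A(x) = x^3 + 12*x^2 + 48*x + 64
which factors as (x + 4)^3. The eigenvalues (with algebraic multiplicities) are λ = -4 with multiplicity 3.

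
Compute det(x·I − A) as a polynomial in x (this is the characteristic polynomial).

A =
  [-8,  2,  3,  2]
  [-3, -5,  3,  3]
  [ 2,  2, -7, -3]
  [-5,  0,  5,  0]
x^4 + 20*x^3 + 150*x^2 + 500*x + 625

Expanding det(x·I − A) (e.g. by cofactor expansion or by noting that A is similar to its Jordan form J, which has the same characteristic polynomial as A) gives
  χ_A(x) = x^4 + 20*x^3 + 150*x^2 + 500*x + 625
which factors as (x + 5)^4. The eigenvalues (with algebraic multiplicities) are λ = -5 with multiplicity 4.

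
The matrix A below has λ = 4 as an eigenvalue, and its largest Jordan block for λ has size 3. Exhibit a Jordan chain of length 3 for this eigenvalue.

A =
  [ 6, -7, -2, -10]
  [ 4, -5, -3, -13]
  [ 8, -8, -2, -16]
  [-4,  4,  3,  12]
A Jordan chain for λ = 4 of length 3:
v_1 = (-1, -2, -4, 2)ᵀ
v_2 = (-2, -3, -6, 3)ᵀ
v_3 = (0, 0, 1, 0)ᵀ

Let N = A − (4)·I. We want v_3 with N^3 v_3 = 0 but N^2 v_3 ≠ 0; then v_{j-1} := N · v_j for j = 3, …, 2.

Pick v_3 = (0, 0, 1, 0)ᵀ.
Then v_2 = N · v_3 = (-2, -3, -6, 3)ᵀ.
Then v_1 = N · v_2 = (-1, -2, -4, 2)ᵀ.

Sanity check: (A − (4)·I) v_1 = (0, 0, 0, 0)ᵀ = 0. ✓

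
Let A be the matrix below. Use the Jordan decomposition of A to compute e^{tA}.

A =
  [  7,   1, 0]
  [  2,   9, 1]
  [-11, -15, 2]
e^{tA} =
  [3*t^2*exp(6*t)/2 + t*exp(6*t) + exp(6*t), 2*t^2*exp(6*t) + t*exp(6*t), t^2*exp(6*t)/2]
  [-3*t^2*exp(6*t)/2 + 2*t*exp(6*t), -2*t^2*exp(6*t) + 3*t*exp(6*t) + exp(6*t), -t^2*exp(6*t)/2 + t*exp(6*t)]
  [3*t^2*exp(6*t)/2 - 11*t*exp(6*t), 2*t^2*exp(6*t) - 15*t*exp(6*t), t^2*exp(6*t)/2 - 4*t*exp(6*t) + exp(6*t)]

Strategy: write A = P · J · P⁻¹ where J is a Jordan canonical form, so e^{tA} = P · e^{tJ} · P⁻¹, and e^{tJ} can be computed block-by-block.

A has Jordan form
J =
  [6, 1, 0]
  [0, 6, 1]
  [0, 0, 6]
(up to reordering of blocks).

Per-block formulas:
  For a 3×3 Jordan block J_3(6): exp(t · J_3(6)) = e^(6t)·(I + t·N + (t^2/2)·N^2), where N is the 3×3 nilpotent shift.

After assembling e^{tJ} and conjugating by P, we get:

e^{tA} =
  [3*t^2*exp(6*t)/2 + t*exp(6*t) + exp(6*t), 2*t^2*exp(6*t) + t*exp(6*t), t^2*exp(6*t)/2]
  [-3*t^2*exp(6*t)/2 + 2*t*exp(6*t), -2*t^2*exp(6*t) + 3*t*exp(6*t) + exp(6*t), -t^2*exp(6*t)/2 + t*exp(6*t)]
  [3*t^2*exp(6*t)/2 - 11*t*exp(6*t), 2*t^2*exp(6*t) - 15*t*exp(6*t), t^2*exp(6*t)/2 - 4*t*exp(6*t) + exp(6*t)]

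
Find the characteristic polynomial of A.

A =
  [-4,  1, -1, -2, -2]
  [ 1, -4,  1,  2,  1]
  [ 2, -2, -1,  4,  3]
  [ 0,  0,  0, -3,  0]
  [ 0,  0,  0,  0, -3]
x^5 + 15*x^4 + 90*x^3 + 270*x^2 + 405*x + 243

Expanding det(x·I − A) (e.g. by cofactor expansion or by noting that A is similar to its Jordan form J, which has the same characteristic polynomial as A) gives
  χ_A(x) = x^5 + 15*x^4 + 90*x^3 + 270*x^2 + 405*x + 243
which factors as (x + 3)^5. The eigenvalues (with algebraic multiplicities) are λ = -3 with multiplicity 5.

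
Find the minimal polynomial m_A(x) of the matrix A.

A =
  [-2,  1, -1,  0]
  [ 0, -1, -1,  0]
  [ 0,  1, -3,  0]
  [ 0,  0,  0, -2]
x^2 + 4*x + 4

The characteristic polynomial is χ_A(x) = (x + 2)^4, so the eigenvalues are known. The minimal polynomial is
  m_A(x) = Π_λ (x − λ)^{k_λ}
where k_λ is the size of the *largest* Jordan block for λ (equivalently, the smallest k with (A − λI)^k v = 0 for every generalised eigenvector v of λ).

  λ = -2: largest Jordan block has size 2, contributing (x + 2)^2

So m_A(x) = (x + 2)^2 = x^2 + 4*x + 4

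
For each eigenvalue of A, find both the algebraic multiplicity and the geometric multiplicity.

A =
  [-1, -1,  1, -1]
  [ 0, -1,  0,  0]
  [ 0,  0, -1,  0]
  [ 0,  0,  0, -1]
λ = -1: alg = 4, geom = 3

Step 1 — factor the characteristic polynomial to read off the algebraic multiplicities:
  χ_A(x) = (x + 1)^4

Step 2 — compute geometric multiplicities via the rank-nullity identity g(λ) = n − rank(A − λI):
  rank(A − (-1)·I) = 1, so dim ker(A − (-1)·I) = n − 1 = 3

Summary:
  λ = -1: algebraic multiplicity = 4, geometric multiplicity = 3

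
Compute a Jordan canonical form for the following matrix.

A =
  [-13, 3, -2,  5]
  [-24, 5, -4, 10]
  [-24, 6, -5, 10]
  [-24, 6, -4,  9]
J_2(-1) ⊕ J_1(-1) ⊕ J_1(-1)

The characteristic polynomial is
  det(x·I − A) = x^4 + 4*x^3 + 6*x^2 + 4*x + 1 = (x + 1)^4

Eigenvalues and multiplicities (the geometric multiplicity of λ is n − rank(A − λI), which equals the number of Jordan blocks for λ):
  λ = -1: algebraic multiplicity = 4, geometric multiplicity = 3

Determining the block sizes for each eigenvalue:
  λ = -1: 3 blocks summing to 4 forces exactly one block of size 2 and the rest size 1 → block sizes [2, 1, 1]

Assembling the blocks gives a Jordan form
J =
  [-1,  1,  0,  0]
  [ 0, -1,  0,  0]
  [ 0,  0, -1,  0]
  [ 0,  0,  0, -1]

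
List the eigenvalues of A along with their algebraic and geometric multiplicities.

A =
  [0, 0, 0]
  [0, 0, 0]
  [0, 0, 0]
λ = 0: alg = 3, geom = 3

Step 1 — factor the characteristic polynomial to read off the algebraic multiplicities:
  χ_A(x) = x^3

Step 2 — compute geometric multiplicities via the rank-nullity identity g(λ) = n − rank(A − λI):
  rank(A − (0)·I) = 0, so dim ker(A − (0)·I) = n − 0 = 3

Summary:
  λ = 0: algebraic multiplicity = 3, geometric multiplicity = 3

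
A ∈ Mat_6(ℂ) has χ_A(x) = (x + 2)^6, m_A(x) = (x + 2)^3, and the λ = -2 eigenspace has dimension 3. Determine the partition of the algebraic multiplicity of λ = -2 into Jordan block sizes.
Block sizes for λ = -2: [3, 2, 1]

Step 1 — from the characteristic polynomial, algebraic multiplicity of λ = -2 is 6. From dim ker(A − (-2)·I) = 3, there are exactly 3 Jordan blocks for λ = -2.
Step 2 — from the minimal polynomial, the factor (x + 2)^3 tells us the largest block for λ = -2 has size 3.
Step 3 — with total size 6, 3 blocks, and largest block 3, the block sizes (in nonincreasing order) are [3, 2, 1].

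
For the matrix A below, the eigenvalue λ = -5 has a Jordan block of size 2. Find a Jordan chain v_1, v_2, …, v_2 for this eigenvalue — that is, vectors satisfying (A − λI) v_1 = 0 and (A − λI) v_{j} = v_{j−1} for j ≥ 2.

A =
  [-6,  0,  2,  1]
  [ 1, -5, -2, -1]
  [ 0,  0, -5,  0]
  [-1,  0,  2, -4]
A Jordan chain for λ = -5 of length 2:
v_1 = (-1, 1, 0, -1)ᵀ
v_2 = (1, 0, 0, 0)ᵀ

Let N = A − (-5)·I. We want v_2 with N^2 v_2 = 0 but N^1 v_2 ≠ 0; then v_{j-1} := N · v_j for j = 2, …, 2.

Pick v_2 = (1, 0, 0, 0)ᵀ.
Then v_1 = N · v_2 = (-1, 1, 0, -1)ᵀ.

Sanity check: (A − (-5)·I) v_1 = (0, 0, 0, 0)ᵀ = 0. ✓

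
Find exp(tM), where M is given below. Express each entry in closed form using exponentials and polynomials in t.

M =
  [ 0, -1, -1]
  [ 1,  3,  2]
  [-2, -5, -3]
e^{tM} =
  [t^2/2 + 1, t^2 - t, t^2/2 - t]
  [-t^2/2 + t, -t^2 + 3*t + 1, -t^2/2 + 2*t]
  [t^2/2 - 2*t, t^2 - 5*t, t^2/2 - 3*t + 1]

Strategy: write M = P · J · P⁻¹ where J is a Jordan canonical form, so e^{tM} = P · e^{tJ} · P⁻¹, and e^{tJ} can be computed block-by-block.

M has Jordan form
J =
  [0, 1, 0]
  [0, 0, 1]
  [0, 0, 0]
(up to reordering of blocks).

Per-block formulas:
  For a 3×3 Jordan block J_3(0): exp(t · J_3(0)) = e^(0t)·(I + t·N + (t^2/2)·N^2), where N is the 3×3 nilpotent shift.

After assembling e^{tJ} and conjugating by P, we get:

e^{tM} =
  [t^2/2 + 1, t^2 - t, t^2/2 - t]
  [-t^2/2 + t, -t^2 + 3*t + 1, -t^2/2 + 2*t]
  [t^2/2 - 2*t, t^2 - 5*t, t^2/2 - 3*t + 1]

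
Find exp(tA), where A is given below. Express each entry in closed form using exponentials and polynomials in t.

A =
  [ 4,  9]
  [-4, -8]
e^{tA} =
  [6*t*exp(-2*t) + exp(-2*t), 9*t*exp(-2*t)]
  [-4*t*exp(-2*t), -6*t*exp(-2*t) + exp(-2*t)]

Strategy: write A = P · J · P⁻¹ where J is a Jordan canonical form, so e^{tA} = P · e^{tJ} · P⁻¹, and e^{tJ} can be computed block-by-block.

A has Jordan form
J =
  [-2,  1]
  [ 0, -2]
(up to reordering of blocks).

Per-block formulas:
  For a 2×2 Jordan block J_2(-2): exp(t · J_2(-2)) = e^(-2t)·(I + t·N), where N is the 2×2 nilpotent shift.

After assembling e^{tJ} and conjugating by P, we get:

e^{tA} =
  [6*t*exp(-2*t) + exp(-2*t), 9*t*exp(-2*t)]
  [-4*t*exp(-2*t), -6*t*exp(-2*t) + exp(-2*t)]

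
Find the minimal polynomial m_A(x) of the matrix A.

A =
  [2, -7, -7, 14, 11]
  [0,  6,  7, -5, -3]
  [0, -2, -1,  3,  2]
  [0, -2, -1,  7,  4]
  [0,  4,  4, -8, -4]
x^3 - 6*x^2 + 12*x - 8

The characteristic polynomial is χ_A(x) = (x - 2)^5, so the eigenvalues are known. The minimal polynomial is
  m_A(x) = Π_λ (x − λ)^{k_λ}
where k_λ is the size of the *largest* Jordan block for λ (equivalently, the smallest k with (A − λI)^k v = 0 for every generalised eigenvector v of λ).

  λ = 2: largest Jordan block has size 3, contributing (x − 2)^3

So m_A(x) = (x - 2)^3 = x^3 - 6*x^2 + 12*x - 8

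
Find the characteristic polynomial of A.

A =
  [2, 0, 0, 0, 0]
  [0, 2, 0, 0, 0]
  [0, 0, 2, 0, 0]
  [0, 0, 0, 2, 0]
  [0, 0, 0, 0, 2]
x^5 - 10*x^4 + 40*x^3 - 80*x^2 + 80*x - 32

Expanding det(x·I − A) (e.g. by cofactor expansion or by noting that A is similar to its Jordan form J, which has the same characteristic polynomial as A) gives
  χ_A(x) = x^5 - 10*x^4 + 40*x^3 - 80*x^2 + 80*x - 32
which factors as (x - 2)^5. The eigenvalues (with algebraic multiplicities) are λ = 2 with multiplicity 5.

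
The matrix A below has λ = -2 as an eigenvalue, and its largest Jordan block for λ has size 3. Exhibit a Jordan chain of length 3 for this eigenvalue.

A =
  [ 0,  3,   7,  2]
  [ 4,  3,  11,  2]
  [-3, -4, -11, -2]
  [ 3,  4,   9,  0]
A Jordan chain for λ = -2 of length 3:
v_1 = (1, 1, -1, 1)ᵀ
v_2 = (2, 4, -3, 3)ᵀ
v_3 = (1, 0, 0, 0)ᵀ

Let N = A − (-2)·I. We want v_3 with N^3 v_3 = 0 but N^2 v_3 ≠ 0; then v_{j-1} := N · v_j for j = 3, …, 2.

Pick v_3 = (1, 0, 0, 0)ᵀ.
Then v_2 = N · v_3 = (2, 4, -3, 3)ᵀ.
Then v_1 = N · v_2 = (1, 1, -1, 1)ᵀ.

Sanity check: (A − (-2)·I) v_1 = (0, 0, 0, 0)ᵀ = 0. ✓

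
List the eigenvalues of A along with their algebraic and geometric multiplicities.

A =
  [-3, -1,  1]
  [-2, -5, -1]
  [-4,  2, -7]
λ = -5: alg = 3, geom = 1

Step 1 — factor the characteristic polynomial to read off the algebraic multiplicities:
  χ_A(x) = (x + 5)^3

Step 2 — compute geometric multiplicities via the rank-nullity identity g(λ) = n − rank(A − λI):
  rank(A − (-5)·I) = 2, so dim ker(A − (-5)·I) = n − 2 = 1

Summary:
  λ = -5: algebraic multiplicity = 3, geometric multiplicity = 1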